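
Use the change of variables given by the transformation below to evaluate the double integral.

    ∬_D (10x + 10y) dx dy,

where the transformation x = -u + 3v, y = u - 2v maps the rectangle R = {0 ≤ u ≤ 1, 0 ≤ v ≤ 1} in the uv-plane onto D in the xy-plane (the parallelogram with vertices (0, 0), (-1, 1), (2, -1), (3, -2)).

Compute the Jacobian determinant of (x, y) with respect to (u, v):

    ∂(x,y)/∂(u,v) = | -1  3 | = (-1)(-2) - (3)(1) = -1.
                   | 1  -2 |

Its absolute value is |J| = 1 (the area scaling factor).

Substituting x = -u + 3v, y = u - 2v into the integrand,

    10x + 10y → 10v,

so the integral becomes

    ∬_R (10v) · |J| du dv = ∫_0^1 ∫_0^1 (10v) dv du.

Inner (v): 5.
Outer (u): 5.

Therefore ∬_D (10x + 10y) dx dy = 5.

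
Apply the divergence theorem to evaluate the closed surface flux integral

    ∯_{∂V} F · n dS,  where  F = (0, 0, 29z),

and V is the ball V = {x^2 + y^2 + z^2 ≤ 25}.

By the divergence theorem,

    ∯_{∂V} F · n dS = ∭_V (∇ · F) dV.

Compute the divergence:
    ∇ · F = ∂F_x/∂x + ∂F_y/∂y + ∂F_z/∂z = 0 + 0 + 29 = 29.

In spherical coordinates, x = ρ sin(φ) cos(θ), y = ρ sin(φ) sin(θ), z = ρ cos(φ), dV = ρ^2 sin(φ) dρ dφ dθ, with 0 ≤ ρ ≤ 5, 0 ≤ φ ≤ π, 0 ≤ θ ≤ 2π.

The integrand, after substitution and multiplying by the volume element, becomes (29) · ρ^2 sin(φ), so

    ∭_V (∇·F) dV = ∫_0^{2π} ∫_0^{π} ∫_0^{5} (29) · ρ^2 sin(φ) dρ dφ dθ.

Inner (ρ from 0 to 5): 3625sin(φ)/3.
Middle (φ from 0 to π): 7250/3.
Outer (θ from 0 to 2π): 14500π/3.

Therefore ∯_{∂V} F · n dS = 14500π/3.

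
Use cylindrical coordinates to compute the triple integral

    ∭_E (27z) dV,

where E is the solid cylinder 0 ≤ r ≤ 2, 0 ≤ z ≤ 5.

In cylindrical coordinates, x = r cos(θ), y = r sin(θ), z = z, and dV = r dr dθ dz.

The integrand becomes 27z, so

    ∭_E (27z) dV = ∫_{0}^{2π} ∫_{0}^{2} ∫_{0}^{5} (27z) · r dz dr dθ.

Inner (z): 675r/2.
Middle (r from 0 to 2): 675.
Outer (θ): 1350π.

Therefore the triple integral equals 1350π.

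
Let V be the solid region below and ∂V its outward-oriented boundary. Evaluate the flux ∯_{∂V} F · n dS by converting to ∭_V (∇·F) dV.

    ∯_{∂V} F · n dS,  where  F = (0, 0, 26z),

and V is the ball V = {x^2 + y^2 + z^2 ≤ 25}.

By the divergence theorem,

    ∯_{∂V} F · n dS = ∭_V (∇ · F) dV.

Compute the divergence:
    ∇ · F = ∂F_x/∂x + ∂F_y/∂y + ∂F_z/∂z = 0 + 0 + 26 = 26.

In spherical coordinates, x = ρ sin(φ) cos(θ), y = ρ sin(φ) sin(θ), z = ρ cos(φ), dV = ρ^2 sin(φ) dρ dφ dθ, with 0 ≤ ρ ≤ 5, 0 ≤ φ ≤ π, 0 ≤ θ ≤ 2π.

The integrand, after substitution and multiplying by the volume element, becomes (26) · ρ^2 sin(φ), so

    ∭_V (∇·F) dV = ∫_0^{2π} ∫_0^{π} ∫_0^{5} (26) · ρ^2 sin(φ) dρ dφ dθ.

Inner (ρ from 0 to 5): 3250sin(φ)/3.
Middle (φ from 0 to π): 6500/3.
Outer (θ from 0 to 2π): 13000π/3.

Therefore ∯_{∂V} F · n dS = 13000π/3.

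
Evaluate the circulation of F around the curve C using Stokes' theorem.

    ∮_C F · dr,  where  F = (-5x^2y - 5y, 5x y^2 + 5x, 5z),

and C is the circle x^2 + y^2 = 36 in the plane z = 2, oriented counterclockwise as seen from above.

Let S be the flat disk x^2 + y^2 ≤ 36 in the plane z = 2, with upward unit normal n̂ = ẑ. By Stokes' theorem,

    ∮_C F · dr = ∬_S (∇ × F) · n̂ dS = ∬_D (curl F)_z dA,

where D is the disk x^2 + y^2 ≤ 36.

Compute the curl of F = (-5x^2y - 5y, 5x y^2 + 5x, 5z):
    (∇ × F)_x = ∂F_z/∂y - ∂F_y/∂z = 0,
    (∇ × F)_y = ∂F_x/∂z - ∂F_z/∂x = 0,
    (∇ × F)_z = ∂F_y/∂x - ∂F_x/∂y = 5x^2 + 5y^2 + 10.

On z = 2, (curl F)_z = 5x^2 + 5y^2 + 10.

Convert to polar (x = r cos θ, y = r sin θ, dA = r dr dθ); the integrand becomes 5r^2 + 10, so

    ∬_D (curl F)_z dA = ∫_0^{2π} ∫_0^{6} (5r^2 + 10) · r dr dθ.

Inner (r from 0 to 6): 1800.
Outer (θ from 0 to 2π): 3600π.

Therefore ∮_C F · dr = 3600π.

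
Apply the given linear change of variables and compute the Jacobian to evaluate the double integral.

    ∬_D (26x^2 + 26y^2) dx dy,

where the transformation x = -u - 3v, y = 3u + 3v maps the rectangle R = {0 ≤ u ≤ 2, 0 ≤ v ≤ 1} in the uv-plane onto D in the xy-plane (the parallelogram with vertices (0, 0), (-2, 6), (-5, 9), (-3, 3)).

Compute the Jacobian determinant of (x, y) with respect to (u, v):

    ∂(x,y)/∂(u,v) = | -1  -3 | = (-1)(3) - (-3)(3) = 6.
                   | 3  3 |

Its absolute value is |J| = 6 (the area scaling factor).

Substituting x = -u - 3v, y = 3u + 3v into the integrand,

    26x^2 + 26y^2 → 260u^2 + 624u v + 468v^2,

so the integral becomes

    ∬_R (260u^2 + 624u v + 468v^2) · |J| du dv = ∫_0^2 ∫_0^1 (1560u^2 + 3744u v + 2808v^2) dv du.

Inner (v): 1560u^2 + 1872u + 936.
Outer (u): 9776.

Therefore ∬_D (26x^2 + 26y^2) dx dy = 9776.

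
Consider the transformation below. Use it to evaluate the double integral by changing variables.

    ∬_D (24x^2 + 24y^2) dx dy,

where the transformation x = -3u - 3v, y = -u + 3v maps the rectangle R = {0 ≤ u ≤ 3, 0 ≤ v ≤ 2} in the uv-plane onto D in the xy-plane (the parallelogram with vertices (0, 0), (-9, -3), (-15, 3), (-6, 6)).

Compute the Jacobian determinant of (x, y) with respect to (u, v):

    ∂(x,y)/∂(u,v) = | -3  -3 | = (-3)(3) - (-3)(-1) = -12.
                   | -1  3 |

Its absolute value is |J| = 12 (the area scaling factor).

Substituting x = -3u - 3v, y = -u + 3v into the integrand,

    24x^2 + 24y^2 → 240u^2 + 288u v + 432v^2,

so the integral becomes

    ∬_R (240u^2 + 288u v + 432v^2) · |J| du dv = ∫_0^3 ∫_0^2 (2880u^2 + 3456u v + 5184v^2) dv du.

Inner (v): 5760u^2 + 6912u + 13824.
Outer (u): 124416.

Therefore ∬_D (24x^2 + 24y^2) dx dy = 124416.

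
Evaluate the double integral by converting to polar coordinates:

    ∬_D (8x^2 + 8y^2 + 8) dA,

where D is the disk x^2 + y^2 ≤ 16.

The region D is 0 ≤ r ≤ 4, 0 ≤ θ ≤ 2π in polar coordinates, where x = r cos(θ), y = r sin(θ), and dA = r dr dθ.

Under the substitution, the integrand becomes 8r^2 + 8, so

    ∬_D (8x^2 + 8y^2 + 8) dA = ∫_{0}^{2π} ∫_{0}^{4} (8r^2 + 8) · r dr dθ.

Inner integral (in r): ∫_{0}^{4} (8r^2 + 8) · r dr = 576.

Outer integral (in θ): ∫_{0}^{2π} (576) dθ = 1152π.

Therefore ∬_D (8x^2 + 8y^2 + 8) dA = 1152π.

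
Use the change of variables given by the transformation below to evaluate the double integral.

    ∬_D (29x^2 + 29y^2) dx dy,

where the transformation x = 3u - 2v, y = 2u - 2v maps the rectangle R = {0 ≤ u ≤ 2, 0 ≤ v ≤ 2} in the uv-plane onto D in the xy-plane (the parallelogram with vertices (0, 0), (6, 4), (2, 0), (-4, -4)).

Compute the Jacobian determinant of (x, y) with respect to (u, v):

    ∂(x,y)/∂(u,v) = | 3  -2 | = (3)(-2) - (-2)(2) = -2.
                   | 2  -2 |

Its absolute value is |J| = 2 (the area scaling factor).

Substituting x = 3u - 2v, y = 2u - 2v into the integrand,

    29x^2 + 29y^2 → 377u^2 - 580u v + 232v^2,

so the integral becomes

    ∬_R (377u^2 - 580u v + 232v^2) · |J| du dv = ∫_0^2 ∫_0^2 (754u^2 - 1160u v + 464v^2) dv du.

Inner (v): 1508u^2 - 2320u + 3712/3.
Outer (u): 1856.

Therefore ∬_D (29x^2 + 29y^2) dx dy = 1856.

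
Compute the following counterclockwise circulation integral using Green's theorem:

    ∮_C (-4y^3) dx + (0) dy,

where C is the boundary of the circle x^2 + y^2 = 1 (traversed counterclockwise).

Green's theorem converts the closed line integral into a double integral over the enclosed region D:

    ∮_C P dx + Q dy = ∬_D (∂Q/∂x - ∂P/∂y) dA.

Here P = -4y^3, Q = 0, so

    ∂Q/∂x = 0,    ∂P/∂y = -12y^2,
    ∂Q/∂x - ∂P/∂y = 12y^2.

D is the region x^2 + y^2 ≤ 1. Evaluating the double integral:

In polar coordinates (x = r cos θ, y = r sin θ, dA = r dr dθ) the integrand becomes 12r^2sin(θ)^2, so

    ∬_D (12y^2) dA = ∫_0^{2π} ∫_0^{1} (12r^2sin(θ)^2) · r dr dθ.

Inner (r from 0 to 1): 3sin(θ)^2.
Outer (θ from 0 to 2π): 3π.

Therefore ∮_C P dx + Q dy = 3π.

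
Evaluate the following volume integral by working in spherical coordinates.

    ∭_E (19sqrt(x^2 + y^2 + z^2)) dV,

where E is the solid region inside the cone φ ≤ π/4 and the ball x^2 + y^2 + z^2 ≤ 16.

In spherical coordinates, x = ρ sin(φ) cos(θ), y = ρ sin(φ) sin(θ), z = ρ cos(φ), and dV = ρ^2 sin(φ) dρ dφ dθ.

The integrand becomes 19ρ, so

    ∭_E (19sqrt(x^2 + y^2 + z^2)) dV = ∫_{0}^{2π} ∫_{0}^{π/4} ∫_{0}^{4} (19ρ) · ρ^2 sin(φ) dρ dφ dθ.

Inner (ρ): 1216sin(φ).
Middle (φ): 1216 - 608sqrt(2).
Outer (θ): 1216π (2 - sqrt(2)).

Therefore the triple integral equals 1216π (2 - sqrt(2)).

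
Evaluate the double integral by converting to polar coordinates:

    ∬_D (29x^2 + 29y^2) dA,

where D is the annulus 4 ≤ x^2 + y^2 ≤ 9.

The region D is 2 ≤ r ≤ 3, 0 ≤ θ ≤ 2π in polar coordinates, where x = r cos(θ), y = r sin(θ), and dA = r dr dθ.

Under the substitution, the integrand becomes 29r^2, so

    ∬_D (29x^2 + 29y^2) dA = ∫_{0}^{2π} ∫_{2}^{3} (29r^2) · r dr dθ.

Inner integral (in r): ∫_{2}^{3} (29r^2) · r dr = 1885/4.

Outer integral (in θ): ∫_{0}^{2π} (1885/4) dθ = 1885π/2.

Therefore ∬_D (29x^2 + 29y^2) dA = 1885π/2.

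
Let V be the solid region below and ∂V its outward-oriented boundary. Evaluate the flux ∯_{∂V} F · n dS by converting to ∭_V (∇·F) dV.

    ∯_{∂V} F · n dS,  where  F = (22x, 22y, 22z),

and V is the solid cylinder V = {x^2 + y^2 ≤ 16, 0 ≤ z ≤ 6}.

By the divergence theorem,

    ∯_{∂V} F · n dS = ∭_V (∇ · F) dV.

Compute the divergence:
    ∇ · F = ∂F_x/∂x + ∂F_y/∂y + ∂F_z/∂z = 22 + 22 + 22 = 66.

In cylindrical coordinates, x = r cos(θ), y = r sin(θ), z = z, dV = r dr dθ dz, with 0 ≤ r ≤ 4, 0 ≤ θ ≤ 2π, 0 ≤ z ≤ 6.

The integrand, after substitution and multiplying by the volume element, becomes (66) · r, so

    ∭_V (∇·F) dV = ∫_0^{2π} ∫_0^{4} ∫_0^{6} (66) · r dz dr dθ.

Inner (z from 0 to 6): 396r.
Middle (r from 0 to 4): 3168.
Outer (θ from 0 to 2π): 6336π.

Therefore ∯_{∂V} F · n dS = 6336π.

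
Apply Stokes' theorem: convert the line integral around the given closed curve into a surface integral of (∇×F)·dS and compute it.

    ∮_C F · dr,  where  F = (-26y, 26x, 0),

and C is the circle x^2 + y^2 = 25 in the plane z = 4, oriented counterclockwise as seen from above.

Let S be the flat disk x^2 + y^2 ≤ 25 in the plane z = 4, with upward unit normal n̂ = ẑ. By Stokes' theorem,

    ∮_C F · dr = ∬_S (∇ × F) · n̂ dS = ∬_D (curl F)_z dA,

where D is the disk x^2 + y^2 ≤ 25.

Compute the curl of F = (-26y, 26x, 0):
    (∇ × F)_x = ∂F_z/∂y - ∂F_y/∂z = 0,
    (∇ × F)_y = ∂F_x/∂z - ∂F_z/∂x = 0,
    (∇ × F)_z = ∂F_y/∂x - ∂F_x/∂y = 52.

On z = 4, (curl F)_z = 52.

Convert to polar (x = r cos θ, y = r sin θ, dA = r dr dθ); the integrand becomes 52, so

    ∬_D (curl F)_z dA = ∫_0^{2π} ∫_0^{5} (52) · r dr dθ.

Inner (r from 0 to 5): 650.
Outer (θ from 0 to 2π): 1300π.

Therefore ∮_C F · dr = 1300π.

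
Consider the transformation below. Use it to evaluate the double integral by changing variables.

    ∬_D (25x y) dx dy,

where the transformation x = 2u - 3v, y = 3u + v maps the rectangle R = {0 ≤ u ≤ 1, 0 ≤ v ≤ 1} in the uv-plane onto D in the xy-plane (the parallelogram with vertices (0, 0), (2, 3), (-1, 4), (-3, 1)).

Compute the Jacobian determinant of (x, y) with respect to (u, v):

    ∂(x,y)/∂(u,v) = | 2  -3 | = (2)(1) - (-3)(3) = 11.
                   | 3  1 |

Its absolute value is |J| = 11 (the area scaling factor).

Substituting x = 2u - 3v, y = 3u + v into the integrand,

    25x y → 150u^2 - 175u v - 75v^2,

so the integral becomes

    ∬_R (150u^2 - 175u v - 75v^2) · |J| du dv = ∫_0^1 ∫_0^1 (1650u^2 - 1925u v - 825v^2) dv du.

Inner (v): 1650u^2 - 1925u/2 - 275.
Outer (u): -825/4.

Therefore ∬_D (25x y) dx dy = -825/4.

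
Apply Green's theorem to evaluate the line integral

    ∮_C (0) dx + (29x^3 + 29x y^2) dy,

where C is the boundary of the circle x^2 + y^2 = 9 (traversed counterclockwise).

Green's theorem converts the closed line integral into a double integral over the enclosed region D:

    ∮_C P dx + Q dy = ∬_D (∂Q/∂x - ∂P/∂y) dA.

Here P = 0, Q = 29x^3 + 29x y^2, so

    ∂Q/∂x = 87x^2 + 29y^2,    ∂P/∂y = 0,
    ∂Q/∂x - ∂P/∂y = 87x^2 + 29y^2.

D is the region x^2 + y^2 ≤ 9. Evaluating the double integral:

In polar coordinates (x = r cos θ, y = r sin θ, dA = r dr dθ) the integrand becomes 29r^2(cos(2θ) + 2), so

    ∬_D (87x^2 + 29y^2) dA = ∫_0^{2π} ∫_0^{3} (29r^2(cos(2θ) + 2)) · r dr dθ.

Inner (r from 0 to 3): 2349cos(2θ)/4 + 2349/2.
Outer (θ from 0 to 2π): 2349π.

Therefore ∮_C P dx + Q dy = 2349π.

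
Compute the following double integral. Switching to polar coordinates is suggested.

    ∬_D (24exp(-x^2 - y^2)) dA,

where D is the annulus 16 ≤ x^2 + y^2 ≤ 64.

The region D is 4 ≤ r ≤ 8, 0 ≤ θ ≤ 2π in polar coordinates, where x = r cos(θ), y = r sin(θ), and dA = r dr dθ.

Under the substitution, the integrand becomes 24exp(-r^2), so

    ∬_D (24exp(-x^2 - y^2)) dA = ∫_{0}^{2π} ∫_{4}^{8} (24exp(-r^2)) · r dr dθ.

Inner integral (in r): ∫_{4}^{8} (24exp(-r^2)) · r dr = -(12 - 12exp(48))exp(-64).

Outer integral (in θ): ∫_{0}^{2π} (-(12 - 12exp(48))exp(-64)) dθ = -24π (1 - exp(48))exp(-64).

Therefore ∬_D (24exp(-x^2 - y^2)) dA = -24π (1 - exp(48))exp(-64).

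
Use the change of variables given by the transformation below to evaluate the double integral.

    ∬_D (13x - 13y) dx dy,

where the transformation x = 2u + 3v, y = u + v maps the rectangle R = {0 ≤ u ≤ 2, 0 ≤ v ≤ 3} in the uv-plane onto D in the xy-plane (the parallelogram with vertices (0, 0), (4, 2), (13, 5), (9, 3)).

Compute the Jacobian determinant of (x, y) with respect to (u, v):

    ∂(x,y)/∂(u,v) = | 2  3 | = (2)(1) - (3)(1) = -1.
                   | 1  1 |

Its absolute value is |J| = 1 (the area scaling factor).

Substituting x = 2u + 3v, y = u + v into the integrand,

    13x - 13y → 13u + 26v,

so the integral becomes

    ∬_R (13u + 26v) · |J| du dv = ∫_0^2 ∫_0^3 (13u + 26v) dv du.

Inner (v): 39u + 117.
Outer (u): 312.

Therefore ∬_D (13x - 13y) dx dy = 312.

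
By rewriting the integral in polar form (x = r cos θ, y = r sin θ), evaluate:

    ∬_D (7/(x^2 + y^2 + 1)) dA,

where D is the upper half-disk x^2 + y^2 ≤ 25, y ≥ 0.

The region D is 0 ≤ r ≤ 5, 0 ≤ θ ≤ π in polar coordinates, where x = r cos(θ), y = r sin(θ), and dA = r dr dθ.

Under the substitution, the integrand becomes 7/(r^2 + 1), so

    ∬_D (7/(x^2 + y^2 + 1)) dA = ∫_{0}^{π} ∫_{0}^{5} (7/(r^2 + 1)) · r dr dθ.

Inner integral (in r): ∫_{0}^{5} (7/(r^2 + 1)) · r dr = 7log(26)/2.

Outer integral (in θ): ∫_{0}^{π} (7log(26)/2) dθ = 7π log(26)/2.

Therefore ∬_D (7/(x^2 + y^2 + 1)) dA = 7π log(26)/2.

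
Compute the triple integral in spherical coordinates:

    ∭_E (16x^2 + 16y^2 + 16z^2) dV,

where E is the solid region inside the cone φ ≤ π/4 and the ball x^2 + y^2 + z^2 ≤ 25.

In spherical coordinates, x = ρ sin(φ) cos(θ), y = ρ sin(φ) sin(θ), z = ρ cos(φ), and dV = ρ^2 sin(φ) dρ dφ dθ.

The integrand becomes 16ρ^2, so

    ∭_E (16x^2 + 16y^2 + 16z^2) dV = ∫_{0}^{2π} ∫_{0}^{π/4} ∫_{0}^{5} (16ρ^2) · ρ^2 sin(φ) dρ dφ dθ.

Inner (ρ): 10000sin(φ).
Middle (φ): 10000 - 5000sqrt(2).
Outer (θ): 10000π (2 - sqrt(2)).

Therefore the triple integral equals 10000π (2 - sqrt(2)).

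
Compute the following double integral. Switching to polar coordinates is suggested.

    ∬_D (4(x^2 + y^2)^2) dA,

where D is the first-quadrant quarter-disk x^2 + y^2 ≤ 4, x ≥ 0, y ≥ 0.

The region D is 0 ≤ r ≤ 2, 0 ≤ θ ≤ π/2 in polar coordinates, where x = r cos(θ), y = r sin(θ), and dA = r dr dθ.

Under the substitution, the integrand becomes 4r^4, so

    ∬_D (4(x^2 + y^2)^2) dA = ∫_{0}^{π/2} ∫_{0}^{2} (4r^4) · r dr dθ.

Inner integral (in r): ∫_{0}^{2} (4r^4) · r dr = 128/3.

Outer integral (in θ): ∫_{0}^{π/2} (128/3) dθ = 64π/3.

Therefore ∬_D (4(x^2 + y^2)^2) dA = 64π/3.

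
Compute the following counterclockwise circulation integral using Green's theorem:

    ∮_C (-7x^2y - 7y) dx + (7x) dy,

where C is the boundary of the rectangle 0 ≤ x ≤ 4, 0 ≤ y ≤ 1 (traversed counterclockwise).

Green's theorem converts the closed line integral into a double integral over the enclosed region D:

    ∮_C P dx + Q dy = ∬_D (∂Q/∂x - ∂P/∂y) dA.

Here P = -7x^2y - 7y, Q = 7x, so

    ∂Q/∂x = 7,    ∂P/∂y = -7x^2 - 7,
    ∂Q/∂x - ∂P/∂y = 7x^2 + 14.

D is the region 0 ≤ x ≤ 4, 0 ≤ y ≤ 1. Evaluating the double integral:

    ∬_D (7x^2 + 14) dA = ∫_0^{4} ∫_0^{1} (7x^2 + 14) dy dx.

Inner (y from 0 to 1): 7x^2 + 14.
Outer (x from 0 to 4): 616/3.

Therefore ∮_C P dx + Q dy = 616/3.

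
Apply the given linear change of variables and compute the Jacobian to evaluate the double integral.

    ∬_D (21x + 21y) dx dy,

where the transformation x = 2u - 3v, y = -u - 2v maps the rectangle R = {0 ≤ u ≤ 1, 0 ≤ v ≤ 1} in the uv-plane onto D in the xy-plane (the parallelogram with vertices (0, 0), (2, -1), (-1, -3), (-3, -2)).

Compute the Jacobian determinant of (x, y) with respect to (u, v):

    ∂(x,y)/∂(u,v) = | 2  -3 | = (2)(-2) - (-3)(-1) = -7.
                   | -1  -2 |

Its absolute value is |J| = 7 (the area scaling factor).

Substituting x = 2u - 3v, y = -u - 2v into the integrand,

    21x + 21y → 21u - 105v,

so the integral becomes

    ∬_R (21u - 105v) · |J| du dv = ∫_0^1 ∫_0^1 (147u - 735v) dv du.

Inner (v): 147u - 735/2.
Outer (u): -294.

Therefore ∬_D (21x + 21y) dx dy = -294.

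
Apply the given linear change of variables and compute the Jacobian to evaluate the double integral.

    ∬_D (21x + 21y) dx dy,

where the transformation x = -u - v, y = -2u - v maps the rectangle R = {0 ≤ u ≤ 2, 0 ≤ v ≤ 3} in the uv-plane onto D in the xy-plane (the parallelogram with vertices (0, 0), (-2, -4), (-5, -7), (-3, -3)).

Compute the Jacobian determinant of (x, y) with respect to (u, v):

    ∂(x,y)/∂(u,v) = | -1  -1 | = (-1)(-1) - (-1)(-2) = -1.
                   | -2  -1 |

Its absolute value is |J| = 1 (the area scaling factor).

Substituting x = -u - v, y = -2u - v into the integrand,

    21x + 21y → -63u - 42v,

so the integral becomes

    ∬_R (-63u - 42v) · |J| du dv = ∫_0^2 ∫_0^3 (-63u - 42v) dv du.

Inner (v): -189u - 189.
Outer (u): -756.

Therefore ∬_D (21x + 21y) dx dy = -756.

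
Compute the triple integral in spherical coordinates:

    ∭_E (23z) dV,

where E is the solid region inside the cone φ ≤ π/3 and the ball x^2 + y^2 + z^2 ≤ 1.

In spherical coordinates, x = ρ sin(φ) cos(θ), y = ρ sin(φ) sin(θ), z = ρ cos(φ), and dV = ρ^2 sin(φ) dρ dφ dθ.

The integrand becomes 23ρ cos(φ), so

    ∭_E (23z) dV = ∫_{0}^{2π} ∫_{0}^{π/3} ∫_{0}^{1} (23ρ cos(φ)) · ρ^2 sin(φ) dρ dφ dθ.

Inner (ρ): 23sin(2φ)/8.
Middle (φ): 69/32.
Outer (θ): 69π/16.

Therefore the triple integral equals 69π/16.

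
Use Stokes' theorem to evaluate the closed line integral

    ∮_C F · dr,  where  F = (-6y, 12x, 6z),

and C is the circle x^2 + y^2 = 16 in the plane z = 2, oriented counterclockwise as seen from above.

Let S be the flat disk x^2 + y^2 ≤ 16 in the plane z = 2, with upward unit normal n̂ = ẑ. By Stokes' theorem,

    ∮_C F · dr = ∬_S (∇ × F) · n̂ dS = ∬_D (curl F)_z dA,

where D is the disk x^2 + y^2 ≤ 16.

Compute the curl of F = (-6y, 12x, 6z):
    (∇ × F)_x = ∂F_z/∂y - ∂F_y/∂z = 0,
    (∇ × F)_y = ∂F_x/∂z - ∂F_z/∂x = 0,
    (∇ × F)_z = ∂F_y/∂x - ∂F_x/∂y = 18.

On z = 2, (curl F)_z = 18.

Convert to polar (x = r cos θ, y = r sin θ, dA = r dr dθ); the integrand becomes 18, so

    ∬_D (curl F)_z dA = ∫_0^{2π} ∫_0^{4} (18) · r dr dθ.

Inner (r from 0 to 4): 144.
Outer (θ from 0 to 2π): 288π.

Therefore ∮_C F · dr = 288π.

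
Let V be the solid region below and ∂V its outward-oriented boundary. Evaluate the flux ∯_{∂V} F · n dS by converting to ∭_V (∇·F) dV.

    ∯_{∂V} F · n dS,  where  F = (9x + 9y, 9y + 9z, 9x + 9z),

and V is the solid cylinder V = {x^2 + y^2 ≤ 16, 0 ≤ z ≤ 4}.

By the divergence theorem,

    ∯_{∂V} F · n dS = ∭_V (∇ · F) dV.

Compute the divergence:
    ∇ · F = ∂F_x/∂x + ∂F_y/∂y + ∂F_z/∂z = 9 + 9 + 9 = 27.

In cylindrical coordinates, x = r cos(θ), y = r sin(θ), z = z, dV = r dr dθ dz, with 0 ≤ r ≤ 4, 0 ≤ θ ≤ 2π, 0 ≤ z ≤ 4.

The integrand, after substitution and multiplying by the volume element, becomes (27) · r, so

    ∭_V (∇·F) dV = ∫_0^{2π} ∫_0^{4} ∫_0^{4} (27) · r dz dr dθ.

Inner (z from 0 to 4): 108r.
Middle (r from 0 to 4): 864.
Outer (θ from 0 to 2π): 1728π.

Therefore ∯_{∂V} F · n dS = 1728π.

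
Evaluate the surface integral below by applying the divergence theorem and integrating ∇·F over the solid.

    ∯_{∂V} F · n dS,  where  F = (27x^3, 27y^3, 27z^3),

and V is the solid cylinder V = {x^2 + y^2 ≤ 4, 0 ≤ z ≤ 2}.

By the divergence theorem,

    ∯_{∂V} F · n dS = ∭_V (∇ · F) dV.

Compute the divergence:
    ∇ · F = ∂F_x/∂x + ∂F_y/∂y + ∂F_z/∂z = 81x^2 + 81y^2 + 81z^2.

In cylindrical coordinates, x = r cos(θ), y = r sin(θ), z = z, dV = r dr dθ dz, with 0 ≤ r ≤ 2, 0 ≤ θ ≤ 2π, 0 ≤ z ≤ 2.

The integrand, after substitution and multiplying by the volume element, becomes (81r^2 + 81z^2) · r, so

    ∭_V (∇·F) dV = ∫_0^{2π} ∫_0^{2} ∫_0^{2} (81r^2 + 81z^2) · r dz dr dθ.

Inner (z from 0 to 2): 162r^3 + 216r.
Middle (r from 0 to 2): 1080.
Outer (θ from 0 to 2π): 2160π.

Therefore ∯_{∂V} F · n dS = 2160π.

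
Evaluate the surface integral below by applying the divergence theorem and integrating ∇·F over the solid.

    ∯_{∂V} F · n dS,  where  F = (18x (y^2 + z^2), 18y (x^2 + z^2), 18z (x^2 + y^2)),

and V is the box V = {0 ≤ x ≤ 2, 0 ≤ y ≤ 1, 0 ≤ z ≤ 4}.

By the divergence theorem,

    ∯_{∂V} F · n dS = ∭_V (∇ · F) dV.

Compute the divergence:
    ∇ · F = ∂F_x/∂x + ∂F_y/∂y + ∂F_z/∂z = 18y^2 + 18z^2 + 18x^2 + 18z^2 + 18x^2 + 18y^2 = 36x^2 + 36y^2 + 36z^2.

V is a rectangular box, so dV = dx dy dz with 0 ≤ x ≤ 2, 0 ≤ y ≤ 1, 0 ≤ z ≤ 4.

Integrate (36x^2 + 36y^2 + 36z^2) over V as an iterated integral:

    ∭_V (∇·F) dV = ∫_0^{2} ∫_0^{1} ∫_0^{4} (36x^2 + 36y^2 + 36z^2) dz dy dx.

Inner (z from 0 to 4): 144x^2 + 144y^2 + 768.
Middle (y from 0 to 1): 144x^2 + 816.
Outer (x from 0 to 2): 2016.

Therefore ∯_{∂V} F · n dS = 2016.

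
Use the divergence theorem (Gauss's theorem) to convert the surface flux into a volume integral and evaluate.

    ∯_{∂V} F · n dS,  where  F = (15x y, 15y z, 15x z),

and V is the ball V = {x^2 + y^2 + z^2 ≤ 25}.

By the divergence theorem,

    ∯_{∂V} F · n dS = ∭_V (∇ · F) dV.

Compute the divergence:
    ∇ · F = ∂F_x/∂x + ∂F_y/∂y + ∂F_z/∂z = 15y + 15z + 15x = 15x + 15y + 15z.

In spherical coordinates, x = ρ sin(φ) cos(θ), y = ρ sin(φ) sin(θ), z = ρ cos(φ), dV = ρ^2 sin(φ) dρ dφ dθ, with 0 ≤ ρ ≤ 5, 0 ≤ φ ≤ π, 0 ≤ θ ≤ 2π.

The integrand, after substitution and multiplying by the volume element, becomes (15ρ (sqrt(2)sin(φ)sin(θ + π/4) + cos(φ))) · ρ^2 sin(φ), so

    ∭_V (∇·F) dV = ∫_0^{2π} ∫_0^{π} ∫_0^{5} (15ρ (sqrt(2)sin(φ)sin(θ + π/4) + cos(φ))) · ρ^2 sin(φ) dρ dφ dθ.

Inner (ρ from 0 to 5): 9375(sqrt(2)sin(φ)sin(θ + π/4) + cos(φ))sin(φ)/4.
Middle (φ from 0 to π): 9375sqrt(2)π sin(θ + π/4)/8.
Outer (θ from 0 to 2π): 0.

Therefore ∯_{∂V} F · n dS = 0.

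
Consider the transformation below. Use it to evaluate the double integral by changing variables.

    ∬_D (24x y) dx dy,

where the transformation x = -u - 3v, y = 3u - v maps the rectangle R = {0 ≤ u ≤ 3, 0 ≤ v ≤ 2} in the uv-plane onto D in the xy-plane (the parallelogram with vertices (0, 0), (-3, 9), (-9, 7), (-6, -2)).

Compute the Jacobian determinant of (x, y) with respect to (u, v):

    ∂(x,y)/∂(u,v) = | -1  -3 | = (-1)(-1) - (-3)(3) = 10.
                   | 3  -1 |

Its absolute value is |J| = 10 (the area scaling factor).

Substituting x = -u - 3v, y = 3u - v into the integrand,

    24x y → -72u^2 - 192u v + 72v^2,

so the integral becomes

    ∬_R (-72u^2 - 192u v + 72v^2) · |J| du dv = ∫_0^3 ∫_0^2 (-720u^2 - 1920u v + 720v^2) dv du.

Inner (v): -1440u^2 - 3840u + 1920.
Outer (u): -24480.

Therefore ∬_D (24x y) dx dy = -24480.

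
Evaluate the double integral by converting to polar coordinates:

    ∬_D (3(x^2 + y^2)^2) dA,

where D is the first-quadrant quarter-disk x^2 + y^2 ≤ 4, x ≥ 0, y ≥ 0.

The region D is 0 ≤ r ≤ 2, 0 ≤ θ ≤ π/2 in polar coordinates, where x = r cos(θ), y = r sin(θ), and dA = r dr dθ.

Under the substitution, the integrand becomes 3r^4, so

    ∬_D (3(x^2 + y^2)^2) dA = ∫_{0}^{π/2} ∫_{0}^{2} (3r^4) · r dr dθ.

Inner integral (in r): ∫_{0}^{2} (3r^4) · r dr = 32.

Outer integral (in θ): ∫_{0}^{π/2} (32) dθ = 16π.

Therefore ∬_D (3(x^2 + y^2)^2) dA = 16π.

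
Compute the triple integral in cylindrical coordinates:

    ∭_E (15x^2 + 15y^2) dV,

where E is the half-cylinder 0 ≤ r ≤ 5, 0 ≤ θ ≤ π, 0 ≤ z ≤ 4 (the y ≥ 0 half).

In cylindrical coordinates, x = r cos(θ), y = r sin(θ), z = z, and dV = r dr dθ dz.

The integrand becomes 15r^2, so

    ∭_E (15x^2 + 15y^2) dV = ∫_{0}^{π} ∫_{0}^{5} ∫_{0}^{4} (15r^2) · r dz dr dθ.

Inner (z): 60r^3.
Middle (r from 0 to 5): 9375.
Outer (θ): 9375π.

Therefore the triple integral equals 9375π.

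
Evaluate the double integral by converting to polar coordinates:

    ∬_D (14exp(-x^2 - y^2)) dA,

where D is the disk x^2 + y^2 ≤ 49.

The region D is 0 ≤ r ≤ 7, 0 ≤ θ ≤ 2π in polar coordinates, where x = r cos(θ), y = r sin(θ), and dA = r dr dθ.

Under the substitution, the integrand becomes 14exp(-r^2), so

    ∬_D (14exp(-x^2 - y^2)) dA = ∫_{0}^{2π} ∫_{0}^{7} (14exp(-r^2)) · r dr dθ.

Inner integral (in r): ∫_{0}^{7} (14exp(-r^2)) · r dr = 7 - 7exp(-49).

Outer integral (in θ): ∫_{0}^{2π} (7 - 7exp(-49)) dθ = -14π exp(-49) + 14π.

Therefore ∬_D (14exp(-x^2 - y^2)) dA = -14π exp(-49) + 14π.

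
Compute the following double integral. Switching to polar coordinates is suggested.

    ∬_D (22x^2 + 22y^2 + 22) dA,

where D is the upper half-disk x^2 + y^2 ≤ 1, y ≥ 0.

The region D is 0 ≤ r ≤ 1, 0 ≤ θ ≤ π in polar coordinates, where x = r cos(θ), y = r sin(θ), and dA = r dr dθ.

Under the substitution, the integrand becomes 22r^2 + 22, so

    ∬_D (22x^2 + 22y^2 + 22) dA = ∫_{0}^{π} ∫_{0}^{1} (22r^2 + 22) · r dr dθ.

Inner integral (in r): ∫_{0}^{1} (22r^2 + 22) · r dr = 33/2.

Outer integral (in θ): ∫_{0}^{π} (33/2) dθ = 33π/2.

Therefore ∬_D (22x^2 + 22y^2 + 22) dA = 33π/2.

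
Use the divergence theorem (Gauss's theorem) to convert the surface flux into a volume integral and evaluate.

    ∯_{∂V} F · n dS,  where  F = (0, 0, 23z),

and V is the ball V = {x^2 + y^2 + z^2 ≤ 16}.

By the divergence theorem,

    ∯_{∂V} F · n dS = ∭_V (∇ · F) dV.

Compute the divergence:
    ∇ · F = ∂F_x/∂x + ∂F_y/∂y + ∂F_z/∂z = 0 + 0 + 23 = 23.

In spherical coordinates, x = ρ sin(φ) cos(θ), y = ρ sin(φ) sin(θ), z = ρ cos(φ), dV = ρ^2 sin(φ) dρ dφ dθ, with 0 ≤ ρ ≤ 4, 0 ≤ φ ≤ π, 0 ≤ θ ≤ 2π.

The integrand, after substitution and multiplying by the volume element, becomes (23) · ρ^2 sin(φ), so

    ∭_V (∇·F) dV = ∫_0^{2π} ∫_0^{π} ∫_0^{4} (23) · ρ^2 sin(φ) dρ dφ dθ.

Inner (ρ from 0 to 4): 1472sin(φ)/3.
Middle (φ from 0 to π): 2944/3.
Outer (θ from 0 to 2π): 5888π/3.

Therefore ∯_{∂V} F · n dS = 5888π/3.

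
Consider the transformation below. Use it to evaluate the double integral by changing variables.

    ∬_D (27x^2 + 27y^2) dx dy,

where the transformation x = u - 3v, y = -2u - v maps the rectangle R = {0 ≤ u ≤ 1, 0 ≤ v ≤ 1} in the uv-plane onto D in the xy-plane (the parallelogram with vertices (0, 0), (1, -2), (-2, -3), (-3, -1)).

Compute the Jacobian determinant of (x, y) with respect to (u, v):

    ∂(x,y)/∂(u,v) = | 1  -3 | = (1)(-1) - (-3)(-2) = -7.
                   | -2  -1 |

Its absolute value is |J| = 7 (the area scaling factor).

Substituting x = u - 3v, y = -2u - v into the integrand,

    27x^2 + 27y^2 → 135u^2 - 54u v + 270v^2,

so the integral becomes

    ∬_R (135u^2 - 54u v + 270v^2) · |J| du dv = ∫_0^1 ∫_0^1 (945u^2 - 378u v + 1890v^2) dv du.

Inner (v): 945u^2 - 189u + 630.
Outer (u): 1701/2.

Therefore ∬_D (27x^2 + 27y^2) dx dy = 1701/2.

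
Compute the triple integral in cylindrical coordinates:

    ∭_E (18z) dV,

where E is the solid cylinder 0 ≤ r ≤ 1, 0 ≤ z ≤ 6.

In cylindrical coordinates, x = r cos(θ), y = r sin(θ), z = z, and dV = r dr dθ dz.

The integrand becomes 18z, so

    ∭_E (18z) dV = ∫_{0}^{2π} ∫_{0}^{1} ∫_{0}^{6} (18z) · r dz dr dθ.

Inner (z): 324r.
Middle (r from 0 to 1): 162.
Outer (θ): 324π.

Therefore the triple integral equals 324π.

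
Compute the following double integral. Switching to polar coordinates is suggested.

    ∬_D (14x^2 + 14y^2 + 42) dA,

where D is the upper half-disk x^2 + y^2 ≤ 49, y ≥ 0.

The region D is 0 ≤ r ≤ 7, 0 ≤ θ ≤ π in polar coordinates, where x = r cos(θ), y = r sin(θ), and dA = r dr dθ.

Under the substitution, the integrand becomes 14r^2 + 42, so

    ∬_D (14x^2 + 14y^2 + 42) dA = ∫_{0}^{π} ∫_{0}^{7} (14r^2 + 42) · r dr dθ.

Inner integral (in r): ∫_{0}^{7} (14r^2 + 42) · r dr = 18865/2.

Outer integral (in θ): ∫_{0}^{π} (18865/2) dθ = 18865π/2.

Therefore ∬_D (14x^2 + 14y^2 + 42) dA = 18865π/2.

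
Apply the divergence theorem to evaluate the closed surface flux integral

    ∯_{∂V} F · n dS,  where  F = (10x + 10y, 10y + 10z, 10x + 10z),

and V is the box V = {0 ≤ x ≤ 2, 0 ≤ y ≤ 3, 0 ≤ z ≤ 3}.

By the divergence theorem,

    ∯_{∂V} F · n dS = ∭_V (∇ · F) dV.

Compute the divergence:
    ∇ · F = ∂F_x/∂x + ∂F_y/∂y + ∂F_z/∂z = 10 + 10 + 10 = 30.

V is a rectangular box, so dV = dx dy dz with 0 ≤ x ≤ 2, 0 ≤ y ≤ 3, 0 ≤ z ≤ 3.

Integrate (30) over V as an iterated integral:

    ∭_V (∇·F) dV = ∫_0^{2} ∫_0^{3} ∫_0^{3} (30) dz dy dx.

Inner (z from 0 to 3): 90.
Middle (y from 0 to 3): 270.
Outer (x from 0 to 2): 540.

Therefore ∯_{∂V} F · n dS = 540.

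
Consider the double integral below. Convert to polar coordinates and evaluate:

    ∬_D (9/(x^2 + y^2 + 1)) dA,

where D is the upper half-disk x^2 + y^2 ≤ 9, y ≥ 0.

The region D is 0 ≤ r ≤ 3, 0 ≤ θ ≤ π in polar coordinates, where x = r cos(θ), y = r sin(θ), and dA = r dr dθ.

Under the substitution, the integrand becomes 9/(r^2 + 1), so

    ∬_D (9/(x^2 + y^2 + 1)) dA = ∫_{0}^{π} ∫_{0}^{3} (9/(r^2 + 1)) · r dr dθ.

Inner integral (in r): ∫_{0}^{3} (9/(r^2 + 1)) · r dr = 9log(10)/2.

Outer integral (in θ): ∫_{0}^{π} (9log(10)/2) dθ = 9π log(10)/2.

Therefore ∬_D (9/(x^2 + y^2 + 1)) dA = 9π log(10)/2.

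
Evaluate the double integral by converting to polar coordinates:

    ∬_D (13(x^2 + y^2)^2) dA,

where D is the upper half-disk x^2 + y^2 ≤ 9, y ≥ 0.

The region D is 0 ≤ r ≤ 3, 0 ≤ θ ≤ π in polar coordinates, where x = r cos(θ), y = r sin(θ), and dA = r dr dθ.

Under the substitution, the integrand becomes 13r^4, so

    ∬_D (13(x^2 + y^2)^2) dA = ∫_{0}^{π} ∫_{0}^{3} (13r^4) · r dr dθ.

Inner integral (in r): ∫_{0}^{3} (13r^4) · r dr = 3159/2.

Outer integral (in θ): ∫_{0}^{π} (3159/2) dθ = 3159π/2.

Therefore ∬_D (13(x^2 + y^2)^2) dA = 3159π/2.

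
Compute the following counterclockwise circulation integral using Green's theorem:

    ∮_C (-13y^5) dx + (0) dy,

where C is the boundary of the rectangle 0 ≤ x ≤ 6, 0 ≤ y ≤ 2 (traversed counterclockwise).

Green's theorem converts the closed line integral into a double integral over the enclosed region D:

    ∮_C P dx + Q dy = ∬_D (∂Q/∂x - ∂P/∂y) dA.

Here P = -13y^5, Q = 0, so

    ∂Q/∂x = 0,    ∂P/∂y = -65y^4,
    ∂Q/∂x - ∂P/∂y = 65y^4.

D is the region 0 ≤ x ≤ 6, 0 ≤ y ≤ 2. Evaluating the double integral:

    ∬_D (65y^4) dA = ∫_0^{6} ∫_0^{2} (65y^4) dy dx.

Inner (y from 0 to 2): 416.
Outer (x from 0 to 6): 2496.

Therefore ∮_C P dx + Q dy = 2496.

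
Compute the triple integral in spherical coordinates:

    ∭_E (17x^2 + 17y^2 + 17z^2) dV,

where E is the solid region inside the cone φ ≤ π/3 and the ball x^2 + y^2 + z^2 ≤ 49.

In spherical coordinates, x = ρ sin(φ) cos(θ), y = ρ sin(φ) sin(θ), z = ρ cos(φ), and dV = ρ^2 sin(φ) dρ dφ dθ.

The integrand becomes 17ρ^2, so

    ∭_E (17x^2 + 17y^2 + 17z^2) dV = ∫_{0}^{2π} ∫_{0}^{π/3} ∫_{0}^{7} (17ρ^2) · ρ^2 sin(φ) dρ dφ dθ.

Inner (ρ): 285719sin(φ)/5.
Middle (φ): 285719/10.
Outer (θ): 285719π/5.

Therefore the triple integral equals 285719π/5.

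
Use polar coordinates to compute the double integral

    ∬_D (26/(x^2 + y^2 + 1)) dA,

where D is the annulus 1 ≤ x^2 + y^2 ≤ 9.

The region D is 1 ≤ r ≤ 3, 0 ≤ θ ≤ 2π in polar coordinates, where x = r cos(θ), y = r sin(θ), and dA = r dr dθ.

Under the substitution, the integrand becomes 26/(r^2 + 1), so

    ∬_D (26/(x^2 + y^2 + 1)) dA = ∫_{0}^{2π} ∫_{1}^{3} (26/(r^2 + 1)) · r dr dθ.

Inner integral (in r): ∫_{1}^{3} (26/(r^2 + 1)) · r dr = log(1220703125).

Outer integral (in θ): ∫_{0}^{2π} (log(1220703125)) dθ = 26π log(5).

Therefore ∬_D (26/(x^2 + y^2 + 1)) dA = 26π log(5).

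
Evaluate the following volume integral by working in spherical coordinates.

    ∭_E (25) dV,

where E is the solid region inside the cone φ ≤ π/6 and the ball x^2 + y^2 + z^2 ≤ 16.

In spherical coordinates, x = ρ sin(φ) cos(θ), y = ρ sin(φ) sin(θ), z = ρ cos(φ), and dV = ρ^2 sin(φ) dρ dφ dθ.

The integrand becomes 25, so

    ∭_E (25) dV = ∫_{0}^{2π} ∫_{0}^{π/6} ∫_{0}^{4} (25) · ρ^2 sin(φ) dρ dφ dθ.

Inner (ρ): 1600sin(φ)/3.
Middle (φ): 1600/3 - 800sqrt(3)/3.
Outer (θ): 1600π (2 - sqrt(3))/3.

Therefore the triple integral equals 1600π (2 - sqrt(3))/3.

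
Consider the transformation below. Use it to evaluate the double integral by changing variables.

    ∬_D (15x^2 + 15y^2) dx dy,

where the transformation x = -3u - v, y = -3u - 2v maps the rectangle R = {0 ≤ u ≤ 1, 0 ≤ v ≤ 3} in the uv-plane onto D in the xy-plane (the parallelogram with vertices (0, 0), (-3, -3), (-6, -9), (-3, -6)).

Compute the Jacobian determinant of (x, y) with respect to (u, v):

    ∂(x,y)/∂(u,v) = | -3  -1 | = (-3)(-2) - (-1)(-3) = 3.
                   | -3  -2 |

Its absolute value is |J| = 3 (the area scaling factor).

Substituting x = -3u - v, y = -3u - 2v into the integrand,

    15x^2 + 15y^2 → 270u^2 + 270u v + 75v^2,

so the integral becomes

    ∬_R (270u^2 + 270u v + 75v^2) · |J| du dv = ∫_0^1 ∫_0^3 (810u^2 + 810u v + 225v^2) dv du.

Inner (v): 2430u^2 + 3645u + 2025.
Outer (u): 9315/2.

Therefore ∬_D (15x^2 + 15y^2) dx dy = 9315/2.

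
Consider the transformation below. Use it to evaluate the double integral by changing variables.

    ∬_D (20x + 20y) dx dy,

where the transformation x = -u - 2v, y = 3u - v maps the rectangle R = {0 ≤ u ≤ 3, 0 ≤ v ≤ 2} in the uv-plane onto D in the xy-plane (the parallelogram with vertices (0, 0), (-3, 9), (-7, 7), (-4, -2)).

Compute the Jacobian determinant of (x, y) with respect to (u, v):

    ∂(x,y)/∂(u,v) = | -1  -2 | = (-1)(-1) - (-2)(3) = 7.
                   | 3  -1 |

Its absolute value is |J| = 7 (the area scaling factor).

Substituting x = -u - 2v, y = 3u - v into the integrand,

    20x + 20y → 40u - 60v,

so the integral becomes

    ∬_R (40u - 60v) · |J| du dv = ∫_0^3 ∫_0^2 (280u - 420v) dv du.

Inner (v): 560u - 840.
Outer (u): 0.

Therefore ∬_D (20x + 20y) dx dy = 0.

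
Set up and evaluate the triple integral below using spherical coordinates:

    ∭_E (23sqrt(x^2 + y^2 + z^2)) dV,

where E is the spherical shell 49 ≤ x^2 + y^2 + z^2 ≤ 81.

In spherical coordinates, x = ρ sin(φ) cos(θ), y = ρ sin(φ) sin(θ), z = ρ cos(φ), and dV = ρ^2 sin(φ) dρ dφ dθ.

The integrand becomes 23ρ, so

    ∭_E (23sqrt(x^2 + y^2 + z^2)) dV = ∫_{0}^{2π} ∫_{0}^{π} ∫_{7}^{9} (23ρ) · ρ^2 sin(φ) dρ dφ dθ.

Inner (ρ): 23920sin(φ).
Middle (φ): 47840.
Outer (θ): 95680π.

Therefore the triple integral equals 95680π.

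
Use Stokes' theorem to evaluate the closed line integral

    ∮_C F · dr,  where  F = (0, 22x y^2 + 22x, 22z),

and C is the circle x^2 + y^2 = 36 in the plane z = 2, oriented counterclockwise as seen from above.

Let S be the flat disk x^2 + y^2 ≤ 36 in the plane z = 2, with upward unit normal n̂ = ẑ. By Stokes' theorem,

    ∮_C F · dr = ∬_S (∇ × F) · n̂ dS = ∬_D (curl F)_z dA,

where D is the disk x^2 + y^2 ≤ 36.

Compute the curl of F = (0, 22x y^2 + 22x, 22z):
    (∇ × F)_x = ∂F_z/∂y - ∂F_y/∂z = 0,
    (∇ × F)_y = ∂F_x/∂z - ∂F_z/∂x = 0,
    (∇ × F)_z = ∂F_y/∂x - ∂F_x/∂y = 22y^2 + 22.

On z = 2, (curl F)_z = 22y^2 + 22.

Convert to polar (x = r cos θ, y = r sin θ, dA = r dr dθ); the integrand becomes 22r^2sin(θ)^2 + 22, so

    ∬_D (curl F)_z dA = ∫_0^{2π} ∫_0^{6} (22r^2sin(θ)^2 + 22) · r dr dθ.

Inner (r from 0 to 6): 7128sin(θ)^2 + 396.
Outer (θ from 0 to 2π): 7920π.

Therefore ∮_C F · dr = 7920π.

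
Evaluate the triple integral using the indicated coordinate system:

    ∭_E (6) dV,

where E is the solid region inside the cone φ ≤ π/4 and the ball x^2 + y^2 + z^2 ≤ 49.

In spherical coordinates, x = ρ sin(φ) cos(θ), y = ρ sin(φ) sin(θ), z = ρ cos(φ), and dV = ρ^2 sin(φ) dρ dφ dθ.

The integrand becomes 6, so

    ∭_E (6) dV = ∫_{0}^{2π} ∫_{0}^{π/4} ∫_{0}^{7} (6) · ρ^2 sin(φ) dρ dφ dθ.

Inner (ρ): 686sin(φ).
Middle (φ): 686 - 343sqrt(2).
Outer (θ): 686π (2 - sqrt(2)).

Therefore the triple integral equals 686π (2 - sqrt(2)).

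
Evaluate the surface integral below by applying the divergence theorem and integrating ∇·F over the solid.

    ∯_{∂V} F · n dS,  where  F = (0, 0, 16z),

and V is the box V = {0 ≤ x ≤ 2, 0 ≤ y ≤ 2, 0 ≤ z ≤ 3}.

By the divergence theorem,

    ∯_{∂V} F · n dS = ∭_V (∇ · F) dV.

Compute the divergence:
    ∇ · F = ∂F_x/∂x + ∂F_y/∂y + ∂F_z/∂z = 0 + 0 + 16 = 16.

V is a rectangular box, so dV = dx dy dz with 0 ≤ x ≤ 2, 0 ≤ y ≤ 2, 0 ≤ z ≤ 3.

Integrate (16) over V as an iterated integral:

    ∭_V (∇·F) dV = ∫_0^{2} ∫_0^{2} ∫_0^{3} (16) dz dy dx.

Inner (z from 0 to 3): 48.
Middle (y from 0 to 2): 96.
Outer (x from 0 to 2): 192.

Therefore ∯_{∂V} F · n dS = 192.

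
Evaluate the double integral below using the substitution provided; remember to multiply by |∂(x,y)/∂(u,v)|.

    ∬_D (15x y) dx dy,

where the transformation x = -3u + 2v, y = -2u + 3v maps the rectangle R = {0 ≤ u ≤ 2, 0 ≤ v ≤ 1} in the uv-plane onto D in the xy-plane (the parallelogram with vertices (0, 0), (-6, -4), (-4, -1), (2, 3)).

Compute the Jacobian determinant of (x, y) with respect to (u, v):

    ∂(x,y)/∂(u,v) = | -3  2 | = (-3)(3) - (2)(-2) = -5.
                   | -2  3 |

Its absolute value is |J| = 5 (the area scaling factor).

Substituting x = -3u + 2v, y = -2u + 3v into the integrand,

    15x y → 90u^2 - 195u v + 90v^2,

so the integral becomes

    ∬_R (90u^2 - 195u v + 90v^2) · |J| du dv = ∫_0^2 ∫_0^1 (450u^2 - 975u v + 450v^2) dv du.

Inner (v): 450u^2 - 975u/2 + 150.
Outer (u): 525.

Therefore ∬_D (15x y) dx dy = 525.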